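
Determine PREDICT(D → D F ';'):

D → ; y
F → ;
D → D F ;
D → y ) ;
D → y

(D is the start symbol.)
{ ';', 'y' }

PREDICT(D → D F ';') = (FIRST(RHS) \ {ε}) ∪ (FOLLOW(D) if ε ∈ FIRST(RHS), i.e. RHS ⇒* ε)
FIRST(D) = { ';', 'y' }
FIRST(D F ';') = { ';', 'y' }
ε ∉ FIRST(D F ';'), so FOLLOW(D) is not added.
PREDICT(D → D F ';') = { ';', 'y' }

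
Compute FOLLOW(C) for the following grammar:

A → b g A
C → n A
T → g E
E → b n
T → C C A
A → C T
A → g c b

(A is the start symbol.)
{ 'b', 'g', 'n' }

In T → C C A: C is followed by C A, add FIRST(C A) \ {ε} = { 'n' }
In T → C C A: C is followed by A, add FIRST(A) \ {ε} = { 'b', 'g', 'n' }
In A → C T: C is followed by T, add FIRST(T) \ {ε} = { 'g', 'n' }

Taking the union: FOLLOW(C) = { 'b', 'g', 'n' }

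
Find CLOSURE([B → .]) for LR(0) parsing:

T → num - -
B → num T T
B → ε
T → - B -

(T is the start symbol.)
{ [B → .] }

To compute CLOSURE, for each item [A → α.Bβ] where B is a non-terminal, add [B → .γ] for all productions B → γ; repeat for the newly added items until nothing changes.

Start with: [B → .]
The dot is at the end, so nothing is added.

CLOSURE = { [B → .] }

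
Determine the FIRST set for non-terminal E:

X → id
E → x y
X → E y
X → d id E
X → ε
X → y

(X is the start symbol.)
{ 'x' }

From E → x y:
  - x is a terminal: add 'x' and stop

Collecting: FIRST(E) = { 'x' }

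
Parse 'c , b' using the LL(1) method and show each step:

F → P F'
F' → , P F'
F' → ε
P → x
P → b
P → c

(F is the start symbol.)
Stack is shown with the top on the left.

Stack     Input    Action
-------------------------
F $       c , b $  output F → P F'
P F' $    c , b $  output P → c
c F' $    c , b $  match 'c'
F' $      , b $    output F' → , P F'
, P F' $  , b $    match ','
P F' $    b $      output P → b
b F' $    b $      match 'b'
F' $      $        output F' → ε
$         $        accept

The string is accepted.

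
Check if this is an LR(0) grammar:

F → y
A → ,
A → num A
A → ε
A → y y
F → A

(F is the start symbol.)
A grammar is LR(0) if no state in the canonical LR(0) collection has:
  - both a shift item (dot before a terminal) and a complete item (shift-reduce conflict), or
  - two or more complete items (reduce-reduce conflict; the accept item [F' → F .] counts as a complete item here).

Augment with F' → F and build the canonical LR(0) collection (I0 = CLOSURE({[F' → . F]}), then GOTO on every symbol after a dot until no new states appear). It has 9 states:
  I0: { [A → . ,], [A → . num A], [A → . y y], [A → .], [F → . A], [F → . y], [F' → . F] }  — shift, reduce
  I1: { [A → , .] }  — reduce
  I2: { [F → A .] }  — reduce
  I3: { [F' → F .] }  — accept
  I4: { [A → . ,], [A → . num A], [A → . y y], [A → .], [A → num . A] }  — shift, reduce
  I5: { [A → y . y], [F → y .] }  — shift, reduce
  I6: { [A → y y .] }  — reduce
  I7: { [A → num A .] }  — reduce
  I8: { [A → y . y] }  — shift

Conflict in state I0:
  Shift-reduce conflict between [A → .] and [A → . ,]
So the grammar is NOT LR(0).

Answer: No. Shift-reduce conflict between [A → .] and [A → . ,]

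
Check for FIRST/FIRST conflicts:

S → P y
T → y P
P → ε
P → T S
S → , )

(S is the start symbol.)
No FIRST/FIRST conflicts.

A FIRST/FIRST conflict occurs when two productions N → α and N → β for the same non-terminal have FIRST(α) ∩ FIRST(β) ≠ ∅ (with ε ∈ FIRST of a nullable right-hand side, so two nullable alternatives also conflict).

FIRST sets of the non-terminals at (or reachable through a nullable prefix from) the front of some alternative:
  FIRST(P) = { 'y', ε }
  FIRST(T) = { 'y' }

Productions for S:
  S → P y: FIRST = { 'y' }
  S → , ): FIRST = { ',' }
Productions for P:
  P → ε: FIRST = { ε }
  P → T S: FIRST = { 'y' }
T has only one production, so no FIRST/FIRST conflict is possible there.

All alternatives of each non-terminal have pairwise disjoint FIRST sets.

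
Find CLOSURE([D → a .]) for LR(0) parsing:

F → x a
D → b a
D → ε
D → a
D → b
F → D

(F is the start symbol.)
To compute CLOSURE, for each item [A → α.Bβ] where B is a non-terminal, add [B → .γ] for all productions B → γ; repeat for the newly added items until nothing changes.

Start with: [D → a .]
The dot is at the end, so nothing is added.

CLOSURE = { [D → a .] }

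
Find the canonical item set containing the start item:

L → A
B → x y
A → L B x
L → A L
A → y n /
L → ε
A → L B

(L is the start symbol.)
First, augment the grammar with L' → L
I₀ = CLOSURE({ [L' → . L] }):
  [L' → . L] has the dot before L: add [L → . A], [L → . A L], [L → .]
  [L → . A] has the dot before A: add [A → . L B x], [A → . y n /], [A → . L B]
No further items can be added.

I₀ = { [A → . L B x], [A → . L B], [A → . y n /], [L → . A L], [L → . A], [L → .], [L' → . L] }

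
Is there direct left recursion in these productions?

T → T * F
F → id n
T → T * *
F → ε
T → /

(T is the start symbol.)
Yes, T is left-recursive

Direct left recursion occurs when N → N α for some non-terminal N (the right-hand side begins with the left-hand side itself).

T → T * F: LEFT RECURSIVE (starts with T)
F → id n: starts with id
T → T * *: LEFT RECURSIVE (starts with T)
F → ε: starts with ε
T → /: starts with '/'

The grammar has direct left recursion on: T.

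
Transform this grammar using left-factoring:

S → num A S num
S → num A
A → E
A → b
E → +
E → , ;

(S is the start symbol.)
Left-factoring transforms A → αβ₁ | αβ₂ into A → αA' and A' → β₁ | β₂
(α is the longest common prefix among the alternatives). Repeat until
no nonterminal has two alternatives with a common prefix.

Round 1: S has alternatives sharing prefix 'num A'. Introduce S': S → num A S'
  Add: S' → S num
  Add: S' → ε

No remaining common prefixes — done.

Resulting grammar:
S → num A S'
S' → S num
S' → ε
A → E
A → b
E → +
E → , ;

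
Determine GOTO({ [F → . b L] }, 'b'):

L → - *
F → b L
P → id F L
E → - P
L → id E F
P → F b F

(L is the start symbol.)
{ [F → b . L], [L → . - *], [L → . id E F] }

GOTO(I, 'b') = CLOSURE({ [A → αX.β] : [A → α.Xβ] ∈ I, X = 'b' })

Items with dot before 'b', with the dot advanced:
  [F → . b L] → [F → b . L]
Closure of the advanced items:
  [F → b . L] has the dot before L: add [L → . - *], [L → . id E F]

GOTO = { [F → b . L], [L → . - *], [L → . id E F] }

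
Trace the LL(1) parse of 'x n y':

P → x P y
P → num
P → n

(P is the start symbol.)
Stack is shown with the top on the left.

Stack    Input    Action
------------------------
P $      x n y $  output P → x P y
x P y $  x n y $  match 'x'
P y $    n y $    output P → n
n y $    n y $    match 'n'
y $      y $      match 'y'
$        $        accept

The string is accepted.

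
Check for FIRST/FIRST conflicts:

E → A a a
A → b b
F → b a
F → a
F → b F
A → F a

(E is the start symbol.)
FIRST sets of the non-terminals at (or reachable through a nullable prefix from) the front of some alternative:
  FIRST(F) = { 'a', 'b' }

Productions for A:
  A → b b: FIRST = { 'b' }
  A → F a: FIRST = { 'a', 'b' }
Productions for F:
  F → b a: FIRST = { 'b' }
  F → a: FIRST = { 'a' }
  F → b F: FIRST = { 'b' }
E has only one production, so no FIRST/FIRST conflict is possible there.

Conflict for A: A → b b and A → F a
  Overlap: { 'b' }
Conflict for F: F → b a and F → b F
  Overlap: { 'b' }

Answer: Yes. A → b b / A → F a on { 'b' }; F → b a / F → b F on { 'b' }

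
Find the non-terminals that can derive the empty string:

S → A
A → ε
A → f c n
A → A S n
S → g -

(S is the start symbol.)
{ 'A', 'S' }

ε-productions: A → ε
So A is immediately nullable.
S → A: every symbol on the right is nullable, so S is nullable too.
Every non-terminal is now nullable.
Nullable = { 'A', 'S' }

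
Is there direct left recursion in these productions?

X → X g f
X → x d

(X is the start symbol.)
Direct left recursion occurs when N → N α for some non-terminal N (the right-hand side begins with the left-hand side itself).

X → X g f: LEFT RECURSIVE (starts with X)
X → x d: starts with x

The grammar has direct left recursion on: X.

Answer: Yes, X is left-recursive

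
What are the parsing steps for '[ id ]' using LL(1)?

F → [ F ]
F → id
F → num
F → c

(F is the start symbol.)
Stack is shown with the top on the left.

Stack    Input     Action
-------------------------
F $      [ id ] $  output F → [ F ]
[ F ] $  [ id ] $  match '['
F ] $    id ] $    output F → id
id ] $   id ] $    match 'id'
] $      ] $       match ']'
$        $         accept

The string is accepted.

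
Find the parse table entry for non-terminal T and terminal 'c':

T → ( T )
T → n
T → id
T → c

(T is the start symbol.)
To find M[T, 'c'], we find productions for T where 'c' is in the predict set (PREDICT(N → α) = (FIRST(α) \ {ε}) ∪ (FOLLOW(N) if α ⇒* ε)).

T → ( T ): PREDICT = { '(' }
T → n: PREDICT = { 'n' }
T → id: PREDICT = { 'id' }
T → c: PREDICT = { 'c' }
  'c' is in predict set, so this production goes in M[T, 'c']

M[T, 'c'] = T → c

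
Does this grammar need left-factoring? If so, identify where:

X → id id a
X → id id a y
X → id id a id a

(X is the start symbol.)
Left-factoring is needed when two productions for the same non-terminal
share a common prefix on the right-hand side.

Productions for X:
  X → id id a
  X → id id a y
  X → id id a id a

Found common prefix 'id id a' in productions for X

Answer: Yes, X has productions with common prefix 'id id a'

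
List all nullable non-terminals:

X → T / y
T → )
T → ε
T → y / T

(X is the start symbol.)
A non-terminal is nullable if it can derive ε (the empty string): either it has an ε-production, or it has a production whose right-hand side consists entirely of nullable non-terminals.

ε-productions: T → ε
So T is immediately nullable.
No further non-terminal can be added: every production for the remaining non-terminals contains a terminal or a non-nullable non-terminal.
Nullable = { 'T' }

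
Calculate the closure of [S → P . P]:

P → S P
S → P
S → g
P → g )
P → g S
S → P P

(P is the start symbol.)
Start with: [S → P . P]
  [S → P . P] has the dot before P: add [P → . S P], [P → . g )], [P → . g S]
  [P → . S P] has the dot before S: add [S → . P], [S → . g], [S → . P P]
No further items can be added.

CLOSURE = { [P → . S P], [P → . g )], [P → . g S], [S → . P P], [S → . P], [S → . g], [S → P . P] }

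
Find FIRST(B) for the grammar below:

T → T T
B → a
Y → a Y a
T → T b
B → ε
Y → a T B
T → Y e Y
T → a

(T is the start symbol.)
{ 'a', ε }

To compute FIRST(B), examine every production with B on the left-hand side, reading each right-hand side left to right until a non-nullable symbol is reached.

From B → a:
  - a is a terminal: add 'a' and stop
From B → ε:
  - ε-production, so ε ∈ FIRST(B)

Collecting: FIRST(B) = { 'a', ε }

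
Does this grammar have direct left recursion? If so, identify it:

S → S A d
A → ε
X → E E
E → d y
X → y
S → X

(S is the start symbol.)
Yes, S is left-recursive

Direct left recursion occurs when N → N α for some non-terminal N (the right-hand side begins with the left-hand side itself).

S → S A d: LEFT RECURSIVE (starts with S)
A → ε: starts with ε
X → E E: starts with E
E → d y: starts with d
X → y: starts with y
S → X: starts with X

The grammar has direct left recursion on: S.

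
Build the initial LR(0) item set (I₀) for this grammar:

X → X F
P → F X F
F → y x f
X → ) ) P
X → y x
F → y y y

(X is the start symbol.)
First, augment the grammar with X' → X
I₀ = CLOSURE({ [X' → . X] }):
  [X' → . X] has the dot before X: add [X → . X F], [X → . ) ) P], [X → . y x]
No further items can be added.

I₀ = { [X → . ) ) P], [X → . X F], [X → . y x], [X' → . X] }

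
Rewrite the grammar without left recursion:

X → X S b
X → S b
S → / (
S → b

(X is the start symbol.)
X → S b X'
X' → S b X'
X' → ε
S → / (
S → b

X is directly left-recursive. The standard transformation for
  A → A α₁ | ... | A α_m | β₁ | ... | β_n
is
  A  → β₁ A' | ... | β_n A'
  A' → α₁ A' | ... | α_m A' | ε

X → S b becomes X → S b X'
X → X S b becomes X' → S b X'
Add X' → ε

Productions for other non-terminals are unchanged:
  S → / (
  S → b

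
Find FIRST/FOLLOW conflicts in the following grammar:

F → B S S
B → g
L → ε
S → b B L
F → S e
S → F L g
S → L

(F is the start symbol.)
Nullable non-terminals: L, S.
FIRST sets used below: FIRST(F) = { 'b', 'e', 'g' }, FIRST(L) = { ε }
L has a nullable alternative but only one production, so nothing to check.

S: nullable alternative(s) S → L; FOLLOW(S) = { $, 'b', 'e', 'g' }
  S → b B L: FIRST \ {ε} = { 'b' } — overlaps FOLLOW(S) on { 'b' }: CONFLICT
  S → F L g: FIRST \ {ε} = { 'b', 'e', 'g' } — overlaps FOLLOW(S) on { 'b', 'e', 'g' }: CONFLICT
  S → L: FIRST \ {ε} = { } — this is the only nullable alternative, skip

B, F have no nullable alternative, so no FIRST/FOLLOW check is needed there.

So the grammar has 2 FIRST/FOLLOW conflicts (marked CONFLICT above).

Answer: Yes. S → b B L with FOLLOW(S) on { 'b' }; S → F L g with FOLLOW(S) on { 'b', 'e', 'g' }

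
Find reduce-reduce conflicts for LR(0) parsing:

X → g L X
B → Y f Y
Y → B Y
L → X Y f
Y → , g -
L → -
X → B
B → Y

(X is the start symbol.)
A reduce-reduce conflict occurs when an LR(0) state has two complete items [A → α .] and [B → β .] — both call for a reduction, and with no lookahead the parser cannot choose between them.

Augment with X' → X and build the canonical LR(0) collection (I0 = CLOSURE({[X' → . X]}), then GOTO on every symbol after a dot until no new states appear). It has 18 states:
  I0: { [B → . Y f Y], [B → . Y], [X → . B], [X → . g L X], [X' → . X], [Y → . , g -], [Y → . B Y] }  — shift
  I1: { [Y → , . g -] }  — shift
  I2: { [B → . Y f Y], [B → . Y], [X → B .], [Y → . , g -], [Y → . B Y], [Y → B . Y] }  — shift, reduce
  I3: { [X' → X .] }  — accept
  I4: { [B → Y . f Y], [B → Y .] }  — shift, reduce
  I5: { [B → . Y f Y], [B → . Y], [L → . -], [L → . X Y f], [X → . B], [X → . g L X], [X → g . L X], [Y → . , g -], [Y → . B Y] }  — shift
  I6: { [L → - .] }  — reduce
  I7: { [B → . Y f Y], [B → . Y], [X → . B], [X → . g L X], [X → g L . X], [Y → . , g -], [Y → . B Y] }  — shift
  I8: { [B → . Y f Y], [B → . Y], [L → X . Y f], [Y → . , g -], [Y → . B Y] }  — shift
  I9: { [B → . Y f Y], [B → . Y], [Y → . , g -], [Y → . B Y], [Y → B . Y] }  — shift
  I10: { [B → Y . f Y], [B → Y .], [L → X Y . f] }  — shift, reduce
  I11: { [B → . Y f Y], [B → . Y], [B → Y f . Y], [L → X Y f .], [Y → . , g -], [Y → . B Y] }  — shift, reduce
  I12: { [B → Y . f Y], [B → Y .], [B → Y f Y .] }  — shift, 2 reduces
  I13: { [B → . Y f Y], [B → . Y], [B → Y f . Y], [Y → . , g -], [Y → . B Y] }  — shift
  I14: { [B → Y . f Y], [B → Y .], [Y → B Y .] }  — shift, 2 reduces
  I15: { [X → g L X .] }  — reduce
  I16: { [Y → , g . -] }  — shift
  I17: { [Y → , g - .] }  — reduce

I12 contains complete items [B → Y .], [B → Y f Y .] — reduce-reduce conflict.
I14 contains complete items [B → Y .], [Y → B Y .] — reduce-reduce conflict.

Answer: Yes — I12: [B → Y .] vs [B → Y f Y .]; I14: [B → Y .] vs [Y → B Y .]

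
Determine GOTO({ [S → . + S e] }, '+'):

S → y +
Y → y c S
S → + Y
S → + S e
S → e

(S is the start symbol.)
{ [S → + . S e], [S → . + S e], [S → . + Y], [S → . e], [S → . y +] }

GOTO(I, '+') = CLOSURE({ [A → αX.β] : [A → α.Xβ] ∈ I, X = '+' })

Items with dot before '+', with the dot advanced:
  [S → . + S e] → [S → + . S e]
Closure of the advanced items:
  [S → + . S e] has the dot before S: add [S → . y +], [S → . + Y], [S → . + S e], [S → . e]

GOTO = { [S → + . S e], [S → . + S e], [S → . + Y], [S → . e], [S → . y +] }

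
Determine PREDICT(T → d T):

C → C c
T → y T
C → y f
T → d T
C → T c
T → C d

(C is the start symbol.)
PREDICT(T → d T) = (FIRST(RHS) \ {ε}) ∪ (FOLLOW(T) if ε ∈ FIRST(RHS), i.e. RHS ⇒* ε)
FIRST(d T) = { 'd' }
ε ∉ FIRST(d T), so FOLLOW(T) is not added.
PREDICT(T → d T) = { 'd' }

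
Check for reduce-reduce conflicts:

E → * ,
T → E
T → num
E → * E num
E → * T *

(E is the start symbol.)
Augment with E' → E and build the canonical LR(0) collection (I0 = CLOSURE({[E' → . E]}), then GOTO on every symbol after a dot until no new states appear). It has 9 states:
  I0: { [E → . * ,], [E → . * E num], [E → . * T *], [E' → . E] }  — shift
  I1: { [E → * . ,], [E → * . E num], [E → * . T *], [E → . * ,], [E → . * E num], [E → . * T *], [T → . E], [T → . num] }  — shift
  I2: { [E' → E .] }  — accept
  I3: { [E → * , .] }  — reduce
  I4: { [E → * E . num], [T → E .] }  — shift, reduce
  I5: { [E → * T . *] }  — shift
  I6: { [T → num .] }  — reduce
  I7: { [E → * T * .] }  — reduce
  I8: { [E → * E num .] }  — reduce

No state contains more than one complete item.

Answer: No reduce-reduce conflicts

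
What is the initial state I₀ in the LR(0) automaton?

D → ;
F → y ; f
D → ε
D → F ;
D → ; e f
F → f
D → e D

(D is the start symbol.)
First, augment the grammar with D' → D
I₀ = CLOSURE({ [D' → . D] }):
  [D' → . D] has the dot before D: add [D → . ;], [D → .], [D → . F ;], [D → . ; e f], [D → . e D]
  [D → . F ;] has the dot before F: add [F → . y ; f], [F → . f]
No further items can be added.

I₀ = { [D → . ; e f], [D → . ;], [D → . F ;], [D → . e D], [D → .], [D' → . D], [F → . f], [F → . y ; f] }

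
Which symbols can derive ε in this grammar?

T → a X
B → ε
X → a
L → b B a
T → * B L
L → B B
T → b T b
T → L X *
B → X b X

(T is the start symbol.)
{ 'B', 'L' }

A non-terminal is nullable if it can derive ε (the empty string): either it has an ε-production, or it has a production whose right-hand side consists entirely of nullable non-terminals.

ε-productions: B → ε
So B is immediately nullable.
L → B B: every symbol on the right is nullable, so L is nullable too.
No further non-terminal can be added: every production for the remaining non-terminals contains a terminal or a non-nullable non-terminal.
Nullable = { 'B', 'L' }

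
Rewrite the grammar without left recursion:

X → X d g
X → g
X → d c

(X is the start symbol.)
X is directly left-recursive. The standard transformation for
  A → A α₁ | ... | A α_m | β₁ | ... | β_n
is
  A  → β₁ A' | ... | β_n A'
  A' → α₁ A' | ... | α_m A' | ε

X → g becomes X → g X'
X → d c becomes X → d c X'
X → X d g becomes X' → d g X'
Add X' → ε

Resulting grammar:
X → g X'
X → d c X'
X' → d g X'
X' → ε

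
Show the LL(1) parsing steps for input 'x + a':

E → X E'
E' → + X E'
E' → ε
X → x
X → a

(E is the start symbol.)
Stack is shown with the top on the left.

Stack     Input    Action
-------------------------
E $       x + a $  output E → X E'
X E' $    x + a $  output X → x
x E' $    x + a $  match 'x'
E' $      + a $    output E' → + X E'
+ X E' $  + a $    match '+'
X E' $    a $      output X → a
a E' $    a $      match 'a'
E' $      $        output E' → ε
$         $        accept

The string is accepted.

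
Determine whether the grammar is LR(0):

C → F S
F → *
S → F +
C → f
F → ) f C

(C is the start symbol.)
Yes, the grammar is LR(0)

A grammar is LR(0) if no state in the canonical LR(0) collection has:
  - both a shift item (dot before a terminal) and a complete item (shift-reduce conflict), or
  - two or more complete items (reduce-reduce conflict; the accept item [C' → C .] counts as a complete item here).

Augment with C' → C and build the canonical LR(0) collection (I0 = CLOSURE({[C' → . C]}), then GOTO on every symbol after a dot until no new states appear). It has 11 states:
  I0: { [C → . F S], [C → . f], [C' → . C], [F → . ) f C], [F → . *] }  — shift
  I1: { [F → ) . f C] }  — shift
  I2: { [F → * .] }  — reduce
  I3: { [C' → C .] }  — accept
  I4: { [C → F . S], [F → . ) f C], [F → . *], [S → . F +] }  — shift
  I5: { [C → f .] }  — reduce
  I6: { [S → F . +] }  — shift
  I7: { [C → F S .] }  — reduce
  I8: { [S → F + .] }  — reduce
  I9: { [C → . F S], [C → . f], [F → ) f . C], [F → . ) f C], [F → . *] }  — shift
  I10: { [F → ) f C .] }  — reduce

Every state is either a pure shift/goto state or contains exactly one complete item and nothing to shift — no conflicts. The grammar is LR(0).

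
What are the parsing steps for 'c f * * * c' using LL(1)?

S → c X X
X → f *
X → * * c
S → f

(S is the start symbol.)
Stack is shown with the top on the left.

Stack    Input          Action
------------------------------
S $      c f * * * c $  output S → c X X
c X X $  c f * * * c $  match 'c'
X X $    f * * * c $    output X → f *
f * X $  f * * * c $    match 'f'
* X $    * * * c $      match '*'
X $      * * c $        output X → * * c
* * c $  * * c $        match '*'
* c $    * c $          match '*'
c $      c $            match 'c'
$        $              accept

The string is accepted.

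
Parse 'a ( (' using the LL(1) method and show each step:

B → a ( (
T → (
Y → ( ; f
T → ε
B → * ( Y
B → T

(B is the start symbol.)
Stack is shown with the top on the left.

Stack    Input    Action
------------------------
B $      a ( ( $  output B → a ( (
a ( ( $  a ( ( $  match 'a'
( ( $    ( ( $    match '('
( $      ( $      match '('
$        $        accept

The string is accepted.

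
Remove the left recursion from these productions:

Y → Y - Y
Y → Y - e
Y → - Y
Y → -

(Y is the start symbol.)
Y → - Y Y'
Y → - Y'
Y' → - Y Y'
Y' → - e Y'
Y' → ε

Y is directly left-recursive. The standard transformation for
  A → A α₁ | ... | A α_m | β₁ | ... | β_n
is
  A  → β₁ A' | ... | β_n A'
  A' → α₁ A' | ... | α_m A' | ε

Y → - Y becomes Y → - Y Y'
Y → - becomes Y → - Y'
Y → Y - Y becomes Y' → - Y Y'
Y → Y - e becomes Y' → - e Y'
Add Y' → ε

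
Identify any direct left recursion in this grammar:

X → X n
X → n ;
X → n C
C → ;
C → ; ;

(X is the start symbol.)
Yes, X is left-recursive

Direct left recursion occurs when N → N α for some non-terminal N (the right-hand side begins with the left-hand side itself).

X → X n: LEFT RECURSIVE (starts with X)
X → n ;: starts with n
X → n C: starts with n
C → ;: starts with ';'
C → ; ;: starts with ';'

The grammar has direct left recursion on: X.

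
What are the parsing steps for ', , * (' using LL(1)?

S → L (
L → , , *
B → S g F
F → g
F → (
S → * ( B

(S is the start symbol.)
LL(1) parsing maintains a stack (initially the start symbol over $) and the input. At each step: if the stack top is a terminal, match it against the current input token; if it is a non-terminal N, replace it with the RHS of M[N, lookahead] (the unique production whose predict set contains the lookahead).

Stack is shown with the top on the left.

Stack      Input      Action
----------------------------
S $        , , * ( $  output S → L (
L ( $      , , * ( $  output L → , , *
, , * ( $  , , * ( $  match ','
, * ( $    , * ( $    match ','
* ( $      * ( $      match '*'
( $        ( $        match '('
$          $          accept

The string is accepted.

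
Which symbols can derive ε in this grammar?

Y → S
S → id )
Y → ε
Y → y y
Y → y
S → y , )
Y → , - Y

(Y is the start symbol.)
{ 'Y' }

ε-productions: Y → ε
So Y is immediately nullable.
No further non-terminal can be added: every production for the remaining non-terminals contains a terminal or a non-nullable non-terminal.
Nullable = { 'Y' }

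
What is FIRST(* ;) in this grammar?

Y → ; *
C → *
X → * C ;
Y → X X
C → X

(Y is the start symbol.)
{ '*' }

To compute FIRST(* ;), process the symbols left to right:
Symbol * is a terminal. Add '*' and stop.
FIRST(* ;) = { '*' }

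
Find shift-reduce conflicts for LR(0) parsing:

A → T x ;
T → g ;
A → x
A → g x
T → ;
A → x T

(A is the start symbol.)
A shift-reduce conflict occurs when an LR(0) state has both:
  - a complete (reduce) item [A → α .] (dot at the end), and
  - a shift item [B → β . c γ] (dot before a terminal).

Augment with A' → A and build the canonical LR(0) collection (I0 = CLOSURE({[A' → . A]}), then GOTO on every symbol after a dot until no new states appear). It has 12 states:
  I0: { [A → . T x ;], [A → . g x], [A → . x T], [A → . x], [A' → . A], [T → . ;], [T → . g ;] }  — shift
  I1: { [T → ; .] }  — reduce
  I2: { [A' → A .] }  — accept
  I3: { [A → T . x ;] }  — shift
  I4: { [A → g . x], [T → g . ;] }  — shift
  I5: { [A → x . T], [A → x .], [T → . ;], [T → . g ;] }  — shift, reduce
  I6: { [A → x T .] }  — reduce
  I7: { [T → g . ;] }  — shift
  I8: { [T → g ; .] }  — reduce
  I9: { [A → g x .] }  — reduce
  I10: { [A → T x . ;] }  — shift
  I11: { [A → T x ; .] }  — reduce

I5 contains reduce item [A → x .] and shift items [T → . ;], [T → . g ;] — shift-reduce conflict.

Answer: Yes — I5: [A → x .] vs [T → . ;]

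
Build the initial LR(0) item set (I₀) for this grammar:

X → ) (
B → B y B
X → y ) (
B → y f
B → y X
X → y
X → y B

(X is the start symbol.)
{ [X → . ) (], [X → . y ) (], [X → . y B], [X → . y], [X' → . X] }

First, augment the grammar with X' → X
I₀ = CLOSURE({ [X' → . X] }):
  [X' → . X] has the dot before X: add [X → . ) (], [X → . y ) (], [X → . y], [X → . y B]
No further items can be added.

I₀ = { [X → . ) (], [X → . y ) (], [X → . y B], [X → . y], [X' → . X] }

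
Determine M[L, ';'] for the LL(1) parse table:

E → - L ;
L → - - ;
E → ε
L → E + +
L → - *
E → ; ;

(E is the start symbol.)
L → E + +

To find M[L, ';'], we find productions for L where ';' is in the predict set (PREDICT(N → α) = (FIRST(α) \ {ε}) ∪ (FOLLOW(N) if α ⇒* ε)).

Relevant sets:
  FIRST(E) = { '-', ';', ε }

L → - - ;: PREDICT = { '-' }
L → E + +: PREDICT = { '+', '-', ';' }
  ';' is in predict set, so this production goes in M[L, ';']
L → - *: PREDICT = { '-' }

M[L, ';'] = L → E + +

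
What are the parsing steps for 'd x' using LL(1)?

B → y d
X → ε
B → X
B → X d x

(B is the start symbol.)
LL(1) parsing maintains a stack (initially the start symbol over $) and the input. At each step: if the stack top is a terminal, match it against the current input token; if it is a non-terminal N, replace it with the RHS of M[N, lookahead] (the unique production whose predict set contains the lookahead).

Stack is shown with the top on the left.

Stack    Input  Action
----------------------
B $      d x $  output B → X d x
X d x $  d x $  output X → ε
d x $    d x $  match 'd'
x $      x $    match 'x'
$        $      accept

The string is accepted.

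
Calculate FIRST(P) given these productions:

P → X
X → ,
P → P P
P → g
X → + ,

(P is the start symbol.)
{ '+', ',', 'g' }

To compute FIRST(P), examine every production with P on the left-hand side, reading each right-hand side left to right until a non-nullable symbol is reached.

FIRST sets of the other non-terminals involved (by the same procedure, iterated to a fixed point):
  FIRST(X) = { '+', ',' }

From P → X:
  - X is a non-terminal: add FIRST(X) \ {ε} = { '+', ',' }
    X is not nullable, so stop
From P → P P:
  - P is the symbol being defined: contributes nothing new
    P is not nullable, so stop
From P → g:
  - g is a terminal: add 'g' and stop

Collecting: FIRST(P) = { '+', ',', 'g' }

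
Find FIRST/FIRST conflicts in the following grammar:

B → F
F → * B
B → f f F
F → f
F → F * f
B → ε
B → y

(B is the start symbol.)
A FIRST/FIRST conflict occurs when two productions N → α and N → β for the same non-terminal have FIRST(α) ∩ FIRST(β) ≠ ∅ (with ε ∈ FIRST of a nullable right-hand side, so two nullable alternatives also conflict).

FIRST sets of the non-terminals at (or reachable through a nullable prefix from) the front of some alternative:
  FIRST(F) = { '*', 'f' }

Productions for B:
  B → F: FIRST = { '*', 'f' }
  B → f f F: FIRST = { 'f' }
  B → ε: FIRST = { ε }
  B → y: FIRST = { 'y' }
Productions for F:
  F → * B: FIRST = { '*' }
  F → f: FIRST = { 'f' }
  F → F * f: FIRST = { '*', 'f' }

Conflict for B: B → F and B → f f F
  Overlap: { 'f' }
Conflict for F: F → * B and F → F * f
  Overlap: { '*' }
Conflict for F: F → f and F → F * f
  Overlap: { 'f' }

Answer: Yes. B → F / B → f f F on { 'f' }; F → '*' B / F → F '*' f on { '*' }; F → f / F → F '*' f on { 'f' }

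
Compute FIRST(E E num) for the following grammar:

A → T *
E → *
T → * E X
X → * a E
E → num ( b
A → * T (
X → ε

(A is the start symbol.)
FIRST sets of the non-terminals involved (from the grammar, by fixed-point iteration):
  FIRST(E) = { '*', 'num' }

To compute FIRST(E E num), process the symbols left to right:
Symbol E is a non-terminal. Add FIRST(E) \ {ε} = { '*', 'num' }
E is not nullable (ε ∉ FIRST(E)), so stop here.
FIRST(E E num) = { '*', 'num' }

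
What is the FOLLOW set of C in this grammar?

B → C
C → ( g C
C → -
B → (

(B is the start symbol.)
{ $ }

In B → C: C is at the end, add FOLLOW(B)
In C → ( g C: C is at the end; this adds FOLLOW(C) to itself — nothing new

The FOLLOW sets referred to above (computed the same way, to a fixed point):
  FOLLOW(B) = { $ }

Taking the union: FOLLOW(C) = { $ }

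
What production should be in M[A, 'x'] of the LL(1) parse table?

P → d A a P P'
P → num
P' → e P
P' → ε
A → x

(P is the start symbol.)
To find M[A, 'x'], we find productions for A where 'x' is in the predict set (PREDICT(N → α) = (FIRST(α) \ {ε}) ∪ (FOLLOW(N) if α ⇒* ε)).

A → x: PREDICT = { 'x' }
  'x' is in predict set, so this production goes in M[A, 'x']

M[A, 'x'] = A → x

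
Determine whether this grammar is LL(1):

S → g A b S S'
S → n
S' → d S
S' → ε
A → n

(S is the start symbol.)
No. Predict set conflict for S': { 'd' }

A grammar is LL(1) if for each non-terminal N with multiple productions, the predict sets of those productions are pairwise disjoint, where PREDICT(N → α) = (FIRST(α) \ {ε}) ∪ (FOLLOW(N) if α ⇒* ε).

Relevant sets:
  FOLLOW(S') = { $, 'd' }

For S:
  PREDICT(S → g A b S S') = { 'g' }
  PREDICT(S → n) = { 'n' }
For S':
  PREDICT(S' → d S) = { 'd' }
  PREDICT(S' → ε) = { $, 'd' }
A has a single production, so nothing to check there.

Conflict found: Predict set conflict for S': { 'd' }
The grammar is NOT LL(1).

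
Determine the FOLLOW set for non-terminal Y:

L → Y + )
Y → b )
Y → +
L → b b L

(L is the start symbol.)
{ '+' }

In L → Y + ): Y is followed by '+' ')', add FIRST('+' ')') \ {ε} = { '+' }

Taking the union: FOLLOW(Y) = { '+' }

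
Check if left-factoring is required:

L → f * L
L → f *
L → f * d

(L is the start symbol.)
Left-factoring is needed when two productions for the same non-terminal
share a common prefix on the right-hand side.

Productions for L:
  L → f * L
  L → f *
  L → f * d

Found common prefix 'f *' in productions for L

Answer: Yes, L has productions with common prefix 'f *'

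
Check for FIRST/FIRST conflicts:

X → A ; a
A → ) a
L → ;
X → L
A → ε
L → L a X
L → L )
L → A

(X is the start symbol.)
Yes. X → A ';' a / X → L on { ')', ';' }; L → ';' / L → L a X on { ';' }; L → ';' / L → L ')' on { ';' }; L → L a X / L → L ')' on { ')', ';', 'a' }; L → L a X / L → A on { ')' }; L → L ')' / L → A on { ')' }

A FIRST/FIRST conflict occurs when two productions N → α and N → β for the same non-terminal have FIRST(α) ∩ FIRST(β) ≠ ∅ (with ε ∈ FIRST of a nullable right-hand side, so two nullable alternatives also conflict).

FIRST sets of the non-terminals at (or reachable through a nullable prefix from) the front of some alternative:
  FIRST(A) = { ')', ε }
  FIRST(L) = { ')', ';', 'a', ε }

Productions for X:
  X → A ; a: FIRST = { ')', ';' }
  X → L: FIRST = { ')', ';', 'a', ε }
Productions for A:
  A → ) a: FIRST = { ')' }
  A → ε: FIRST = { ε }
Productions for L:
  L → ;: FIRST = { ';' }
  L → L a X: FIRST = { ')', ';', 'a' }
  L → L ): FIRST = { ')', ';', 'a' }
  L → A: FIRST = { ')', ε }

Conflict for X: X → A ; a and X → L
  Overlap: { ')', ';' }
Conflict for L: L → ; and L → L a X
  Overlap: { ';' }
Conflict for L: L → ; and L → L )
  Overlap: { ';' }
Conflict for L: L → L a X and L → L )
  Overlap: { ')', ';', 'a' }
Conflict for L: L → L a X and L → A
  Overlap: { ')' }
Conflict for L: L → L ) and L → A
  Overlap: { ')' }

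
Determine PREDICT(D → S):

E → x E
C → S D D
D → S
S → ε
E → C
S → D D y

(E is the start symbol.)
PREDICT(D → S) = (FIRST(RHS) \ {ε}) ∪ (FOLLOW(D) if ε ∈ FIRST(RHS), i.e. RHS ⇒* ε)
FIRST(S) = { 'y', ε }
FIRST(S) = { 'y', ε }
ε ∈ FIRST(S) (the right-hand side is nullable), so add FOLLOW(D) = { $, 'y' }
PREDICT(D → S) = { $, 'y' }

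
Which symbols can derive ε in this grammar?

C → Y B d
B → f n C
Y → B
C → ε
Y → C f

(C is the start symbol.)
{ 'C' }

A non-terminal is nullable if it can derive ε (the empty string): either it has an ε-production, or it has a production whose right-hand side consists entirely of nullable non-terminals.

ε-productions: C → ε
So C is immediately nullable.
No further non-terminal can be added: every production for the remaining non-terminals contains a terminal or a non-nullable non-terminal.
Nullable = { 'C' }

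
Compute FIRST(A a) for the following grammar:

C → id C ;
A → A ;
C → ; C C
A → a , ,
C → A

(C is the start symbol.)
FIRST sets of the non-terminals involved (from the grammar, by fixed-point iteration):
  FIRST(A) = { 'a' }

To compute FIRST(A a), process the symbols left to right:
Symbol A is a non-terminal. Add FIRST(A) \ {ε} = { 'a' }
A is not nullable (ε ∉ FIRST(A)), so stop here.
FIRST(A a) = { 'a' }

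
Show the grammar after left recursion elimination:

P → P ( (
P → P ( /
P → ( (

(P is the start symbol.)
P → ( ( P'
P' → ( ( P'
P' → ( / P'
P' → ε

P is directly left-recursive. The standard transformation for
  A → A α₁ | ... | A α_m | β₁ | ... | β_n
is
  A  → β₁ A' | ... | β_n A'
  A' → α₁ A' | ... | α_m A' | ε

P → ( ( becomes P → ( ( P'
P → P ( ( becomes P' → ( ( P'
P → P ( / becomes P' → ( / P'
Add P' → ε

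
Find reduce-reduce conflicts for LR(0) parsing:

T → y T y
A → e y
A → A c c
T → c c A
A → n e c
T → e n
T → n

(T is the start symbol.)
No reduce-reduce conflicts

Augment with T' → T and build the canonical LR(0) collection (I0 = CLOSURE({[T' → . T]}), then GOTO on every symbol after a dot until no new states appear). It has 18 states:
  I0: { [T → . c c A], [T → . e n], [T → . n], [T → . y T y], [T' → . T] }  — shift
  I1: { [T' → T .] }  — accept
  I2: { [T → c . c A] }  — shift
  I3: { [T → e . n] }  — shift
  I4: { [T → n .] }  — reduce
  I5: { [T → . c c A], [T → . e n], [T → . n], [T → . y T y], [T → y . T y] }  — shift
  I6: { [T → y T . y] }  — shift
  I7: { [T → y T y .] }  — reduce
  I8: { [T → e n .] }  — reduce
  I9: { [A → . A c c], [A → . e y], [A → . n e c], [T → c c . A] }  — shift
  I10: { [A → A . c c], [T → c c A .] }  — shift, reduce
  I11: { [A → e . y] }  — shift
  I12: { [A → n . e c] }  — shift
  I13: { [A → n e . c] }  — shift
  I14: { [A → n e c .] }  — reduce
  I15: { [A → e y .] }  — reduce
  I16: { [A → A c . c] }  — shift
  I17: { [A → A c c .] }  — reduce

No state contains more than one complete item.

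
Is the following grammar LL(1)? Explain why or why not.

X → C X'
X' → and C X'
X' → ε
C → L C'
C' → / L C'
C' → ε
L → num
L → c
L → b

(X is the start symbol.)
Yes, the grammar is LL(1).

A grammar is LL(1) if for each non-terminal N with multiple productions, the predict sets of those productions are pairwise disjoint, where PREDICT(N → α) = (FIRST(α) \ {ε}) ∪ (FOLLOW(N) if α ⇒* ε).

Relevant sets:
  FOLLOW(X') = { $ }
  FOLLOW(C') = { $, 'and' }

For X':
  PREDICT(X' → and C X') = { 'and' }
  PREDICT(X' → ε) = { $ }
For C':
  PREDICT(C' → '/' L C') = { '/' }
  PREDICT(C' → ε) = { $, 'and' }
For L:
  PREDICT(L → num) = { 'num' }
  PREDICT(L → c) = { 'c' }
  PREDICT(L → b) = { 'b' }
X, C have a single production, so nothing to check there.

All predict sets are disjoint. The grammar IS LL(1).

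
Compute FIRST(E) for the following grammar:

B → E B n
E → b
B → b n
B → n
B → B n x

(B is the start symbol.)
From E → b:
  - b is a terminal: add 'b' and stop

Collecting: FIRST(E) = { 'b' }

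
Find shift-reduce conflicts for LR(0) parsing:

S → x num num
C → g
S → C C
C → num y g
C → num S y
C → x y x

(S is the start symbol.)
No shift-reduce conflicts

Augment with S' → S and build the canonical LR(0) collection (I0 = CLOSURE({[S' → . S]}), then GOTO on every symbol after a dot until no new states appear). It has 16 states:
  I0: { [C → . g], [C → . num S y], [C → . num y g], [C → . x y x], [S → . C C], [S → . x num num], [S' → . S] }  — shift
  I1: { [C → . g], [C → . num S y], [C → . num y g], [C → . x y x], [S → C . C] }  — shift
  I2: { [S' → S .] }  — accept
  I3: { [C → g .] }  — reduce
  I4: { [C → . g], [C → . num S y], [C → . num y g], [C → . x y x], [C → num . S y], [C → num . y g], [S → . C C], [S → . x num num] }  — shift
  I5: { [C → x . y x], [S → x . num num] }  — shift
  I6: { [S → x num . num] }  — shift
  I7: { [C → x y . x] }  — shift
  I8: { [C → x y x .] }  — reduce
  I9: { [S → x num num .] }  — reduce
  I10: { [C → num S . y] }  — shift
  I11: { [C → num y . g] }  — shift
  I12: { [C → num y g .] }  — reduce
  I13: { [C → num S y .] }  — reduce
  I14: { [S → C C .] }  — reduce
  I15: { [C → x . y x] }  — shift

No state contains both a complete item and a shift item.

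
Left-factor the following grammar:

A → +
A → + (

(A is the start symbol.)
Left-factoring transforms A → αβ₁ | αβ₂ into A → αA' and A' → β₁ | β₂
(α is the longest common prefix among the alternatives). Repeat until
no nonterminal has two alternatives with a common prefix.

Round 1: A has alternatives sharing prefix '+'. Introduce A': A → + A'
  Add: A' → ε
  Add: A' → (

No remaining common prefixes — done.

Resulting grammar:
A → + A'
A' → ε
A' → (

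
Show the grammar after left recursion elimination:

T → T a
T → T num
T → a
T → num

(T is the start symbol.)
T → a T'
T → num T'
T' → a T'
T' → num T'
T' → ε

T is directly left-recursive. The standard transformation for
  A → A α₁ | ... | A α_m | β₁ | ... | β_n
is
  A  → β₁ A' | ... | β_n A'
  A' → α₁ A' | ... | α_m A' | ε

T → a becomes T → a T'
T → num becomes T → num T'
T → T a becomes T' → a T'
T → T num becomes T' → num T'
Add T' → ε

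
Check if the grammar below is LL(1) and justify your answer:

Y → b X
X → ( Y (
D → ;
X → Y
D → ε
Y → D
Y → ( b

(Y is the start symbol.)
A grammar is LL(1) if for each non-terminal N with multiple productions, the predict sets of those productions are pairwise disjoint, where PREDICT(N → α) = (FIRST(α) \ {ε}) ∪ (FOLLOW(N) if α ⇒* ε).

Relevant sets:
  FIRST(D) = { ';', ε }
  FIRST(Y) = { '(', ';', 'b', ε }
  FOLLOW(Y) = { $, '(' }
  FOLLOW(X) = { $, '(' }
  FOLLOW(D) = { $, '(' }

For Y:
  PREDICT(Y → b X) = { 'b' }
  PREDICT(Y → D) = { $, '(', ';' }
  PREDICT(Y → '(' b) = { '(' }
For X:
  PREDICT(X → '(' Y '(') = { '(' }
  PREDICT(X → Y) = { $, '(', ';', 'b' }
For D:
  PREDICT(D → ';') = { ';' }
  PREDICT(D → ε) = { $, '(' }

Conflict found: Predict set conflict for Y: { '(' }
The grammar is NOT LL(1).

Answer: No. Predict set conflict for Y: { '(' }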